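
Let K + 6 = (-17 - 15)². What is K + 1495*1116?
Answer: 1669438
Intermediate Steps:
K = 1018 (K = -6 + (-17 - 15)² = -6 + (-32)² = -6 + 1024 = 1018)
K + 1495*1116 = 1018 + 1495*1116 = 1018 + 1668420 = 1669438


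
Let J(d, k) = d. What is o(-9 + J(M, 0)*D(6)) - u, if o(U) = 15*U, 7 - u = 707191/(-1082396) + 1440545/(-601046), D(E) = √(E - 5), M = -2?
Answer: -56941148848379/325284893108 ≈ -175.05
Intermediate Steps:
D(E) = √(-5 + E)
u = 3269141485559/325284893108 (u = 7 - (707191/(-1082396) + 1440545/(-601046)) = 7 - (707191*(-1/1082396) + 1440545*(-1/601046)) = 7 - (-707191/1082396 - 1440545/601046) = 7 - 1*(-992147233803/325284893108) = 7 + 992147233803/325284893108 = 3269141485559/325284893108 ≈ 10.050)
o(-9 + J(M, 0)*D(6)) - u = 15*(-9 - 2*√(-5 + 6)) - 1*3269141485559/325284893108 = 15*(-9 - 2*√1) - 3269141485559/325284893108 = 15*(-9 - 2*1) - 3269141485559/325284893108 = 15*(-9 - 2) - 3269141485559/325284893108 = 15*(-11) - 3269141485559/325284893108 = -165 - 3269141485559/325284893108 = -56941148848379/325284893108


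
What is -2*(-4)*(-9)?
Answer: -72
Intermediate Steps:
-2*(-4)*(-9) = 8*(-9) = -72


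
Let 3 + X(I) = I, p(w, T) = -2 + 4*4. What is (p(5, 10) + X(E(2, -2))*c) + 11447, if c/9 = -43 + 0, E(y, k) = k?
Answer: 13396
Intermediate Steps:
p(w, T) = 14 (p(w, T) = -2 + 16 = 14)
X(I) = -3 + I
c = -387 (c = 9*(-43 + 0) = 9*(-43) = -387)
(p(5, 10) + X(E(2, -2))*c) + 11447 = (14 + (-3 - 2)*(-387)) + 11447 = (14 - 5*(-387)) + 11447 = (14 + 1935) + 11447 = 1949 + 11447 = 13396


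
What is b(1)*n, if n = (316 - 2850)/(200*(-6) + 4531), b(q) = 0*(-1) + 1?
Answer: -2534/3331 ≈ -0.76073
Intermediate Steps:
b(q) = 1 (b(q) = 0 + 1 = 1)
n = -2534/3331 (n = -2534/(-1200 + 4531) = -2534/3331 ≈ -0.76073)
b(1)*n = 1*(-2534/3331) = -2534/3331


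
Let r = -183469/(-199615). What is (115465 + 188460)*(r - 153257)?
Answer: -143042126310770/3071 ≈ -4.6578e+10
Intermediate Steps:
r = 14113/15355 (r = -183469*(-1/199615) = 14113/15355 ≈ 0.91911)
(115465 + 188460)*(r - 153257) = (115465 + 188460)*(14113/15355 - 153257) = 303925*(-2353247122/15355) = -143042126310770/3071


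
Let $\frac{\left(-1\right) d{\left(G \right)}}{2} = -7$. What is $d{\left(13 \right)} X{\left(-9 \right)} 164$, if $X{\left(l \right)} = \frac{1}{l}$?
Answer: $- \frac{2296}{9} \approx -255.11$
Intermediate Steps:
$d{\left(G \right)} = 14$ ($d{\left(G \right)} = \left(-2\right) \left(-7\right) = 14$)
$d{\left(13 \right)} X{\left(-9 \right)} 164 = \frac{14}{-9} \cdot 164 = 14 \left(- \frac{1}{9}\right) 164 = \left(- \frac{14}{9}\right) 164 = - \frac{2296}{9}$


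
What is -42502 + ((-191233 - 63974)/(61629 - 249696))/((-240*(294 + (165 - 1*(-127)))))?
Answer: -374722324046989/8816580960 ≈ -42502.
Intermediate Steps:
-42502 + ((-191233 - 63974)/(61629 - 249696))/((-240*(294 + (165 - 1*(-127))))) = -42502 + (-255207/(-188067))/((-240*(294 + (165 + 127)))) = -42502 + (-255207*(-1/188067))/((-240*(294 + 292))) = -42502 + 85069/(62689*((-240*586))) = -42502 + (85069/62689)/(-140640) = -42502 + (85069/62689)*(-1/140640) = -42502 - 85069/8816580960 = -374722324046989/8816580960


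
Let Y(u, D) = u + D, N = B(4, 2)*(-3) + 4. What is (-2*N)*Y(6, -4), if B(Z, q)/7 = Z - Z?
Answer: -16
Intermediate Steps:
B(Z, q) = 0 (B(Z, q) = 7*(Z - Z) = 7*0 = 0)
N = 4 (N = 0*(-3) + 4 = 0 + 4 = 4)
Y(u, D) = D + u
(-2*N)*Y(6, -4) = (-2*4)*(-4 + 6) = -8*2 = -16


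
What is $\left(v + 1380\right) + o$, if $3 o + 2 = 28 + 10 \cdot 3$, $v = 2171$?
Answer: $\frac{10709}{3} \approx 3569.7$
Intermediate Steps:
$o = \frac{56}{3}$ ($o = - \frac{2}{3} + \frac{28 + 10 \cdot 3}{3} = - \frac{2}{3} + \frac{28 + 30}{3} = - \frac{2}{3} + \frac{1}{3} \cdot 58 = - \frac{2}{3} + \frac{58}{3} = \frac{56}{3} \approx 18.667$)
$\left(v + 1380\right) + o = \left(2171 + 1380\right) + \frac{56}{3} = 3551 + \frac{56}{3} = \frac{10709}{3}$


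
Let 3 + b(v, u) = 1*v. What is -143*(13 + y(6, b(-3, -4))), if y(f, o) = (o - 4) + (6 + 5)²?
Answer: -17732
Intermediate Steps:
b(v, u) = -3 + v (b(v, u) = -3 + 1*v = -3 + v)
y(f, o) = 117 + o (y(f, o) = (-4 + o) + 11² = (-4 + o) + 121 = 117 + o)
-143*(13 + y(6, b(-3, -4))) = -143*(13 + (117 + (-3 - 3))) = -143*(13 + (117 - 6)) = -143*(13 + 111) = -143*124 = -17732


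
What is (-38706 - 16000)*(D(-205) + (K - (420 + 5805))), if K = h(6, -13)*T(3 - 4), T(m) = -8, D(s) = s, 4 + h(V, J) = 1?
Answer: 350446636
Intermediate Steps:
h(V, J) = -3 (h(V, J) = -4 + 1 = -3)
K = 24 (K = -3*(-8) = 24)
(-38706 - 16000)*(D(-205) + (K - (420 + 5805))) = (-38706 - 16000)*(-205 + (24 - (420 + 5805))) = -54706*(-205 + (24 - 1*6225)) = -54706*(-205 + (24 - 6225)) = -54706*(-205 - 6201) = -54706*(-6406) = 350446636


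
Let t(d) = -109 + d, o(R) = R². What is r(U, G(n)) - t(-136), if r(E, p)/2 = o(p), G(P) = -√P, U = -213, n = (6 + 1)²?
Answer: 343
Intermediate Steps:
n = 49 (n = 7² = 49)
r(E, p) = 2*p²
r(U, G(n)) - t(-136) = 2*(-√49)² - (-109 - 136) = 2*(-1*7)² - 1*(-245) = 2*(-7)² + 245 = 2*49 + 245 = 98 + 245 = 343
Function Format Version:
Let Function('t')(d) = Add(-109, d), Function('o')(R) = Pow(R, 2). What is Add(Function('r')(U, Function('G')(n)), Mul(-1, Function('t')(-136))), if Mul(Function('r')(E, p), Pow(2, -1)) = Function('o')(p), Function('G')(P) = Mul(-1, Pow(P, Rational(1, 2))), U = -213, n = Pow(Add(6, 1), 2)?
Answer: 343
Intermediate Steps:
n = 49 (n = Pow(7, 2) = 49)
Function('r')(E, p) = Mul(2, Pow(p, 2))
Add(Function('r')(U, Function('G')(n)), Mul(-1, Function('t')(-136))) = Add(Mul(2, Pow(Mul(-1, Pow(49, Rational(1, 2))), 2)), Mul(-1, Add(-109, -136))) = Add(Mul(2, Pow(Mul(-1, 7), 2)), Mul(-1, -245)) = Add(Mul(2, Pow(-7, 2)), 245) = Add(Mul(2, 49), 245) = Add(98, 245) = 343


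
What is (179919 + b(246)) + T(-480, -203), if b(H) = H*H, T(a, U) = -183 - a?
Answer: 240732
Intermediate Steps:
b(H) = H**2
(179919 + b(246)) + T(-480, -203) = (179919 + 246**2) + (-183 - 1*(-480)) = (179919 + 60516) + (-183 + 480) = 240435 + 297 = 240732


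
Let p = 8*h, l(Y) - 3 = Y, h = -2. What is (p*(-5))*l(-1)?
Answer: 160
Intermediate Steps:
l(Y) = 3 + Y
p = -16 (p = 8*(-2) = -16)
(p*(-5))*l(-1) = (-16*(-5))*(3 - 1) = 80*2 = 160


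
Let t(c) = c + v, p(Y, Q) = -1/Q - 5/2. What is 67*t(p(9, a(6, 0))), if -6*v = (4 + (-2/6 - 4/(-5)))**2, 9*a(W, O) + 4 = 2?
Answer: -119863/1350 ≈ -88.787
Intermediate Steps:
a(W, O) = -2/9 (a(W, O) = -4/9 + (1/9)*2 = -4/9 + 2/9 = -2/9)
v = -4489/1350 (v = -(4 + (-2/6 - 4/(-5)))**2/6 = -(4 + (-2*1/6 - 4*(-1/5)))**2/6 = -(4 + (-1/3 + 4/5))**2/6 = -(4 + 7/15)**2/6 = -(67/15)**2/6 = -1/6*4489/225 = -4489/1350 ≈ -3.3252)
p(Y, Q) = -5/2 - 1/Q (p(Y, Q) = -1/Q - 5*1/2 = -1/Q - 5/2 = -5/2 - 1/Q)
t(c) = -4489/1350 + c (t(c) = c - 4489/1350 = -4489/1350 + c)
67*t(p(9, a(6, 0))) = 67*(-4489/1350 + (-5/2 - 1/(-2/9))) = 67*(-4489/1350 + (-5/2 - 1*(-9/2))) = 67*(-4489/1350 + (-5/2 + 9/2)) = 67*(-4489/1350 + 2) = 67*(-1789/1350) = -119863/1350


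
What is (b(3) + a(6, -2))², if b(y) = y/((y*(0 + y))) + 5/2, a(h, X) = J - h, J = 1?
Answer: 169/36 ≈ 4.6944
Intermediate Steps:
a(h, X) = 1 - h
b(y) = 5/2 + 1/y (b(y) = y/((y*y)) + 5*(½) = y/(y²) + 5/2 = y/y² + 5/2 = 1/y + 5/2 = 5/2 + 1/y)
(b(3) + a(6, -2))² = ((5/2 + 1/3) + (1 - 1*6))² = ((5/2 + ⅓) + (1 - 6))² = (17/6 - 5)² = (-13/6)² = 169/36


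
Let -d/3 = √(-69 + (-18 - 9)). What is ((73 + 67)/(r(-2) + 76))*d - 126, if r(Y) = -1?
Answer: -126 - 112*I*√6/5 ≈ -126.0 - 54.869*I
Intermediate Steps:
d = -12*I*√6 (d = -3*√(-69 + (-18 - 9)) = -3*√(-69 - 27) = -12*I*√6 ≈ -29.394*I)
((73 + 67)/(r(-2) + 76))*d - 126 = ((73 + 67)/(-1 + 76))*(-12*I*√6) - 126 = (140/75)*(-12*I*√6) - 126 = (140*(1/75))*(-12*I*√6) - 126 = 28*(-12*I*√6)/15 - 126 = -112*I*√6/5 - 126 = -126 - 112*I*√6/5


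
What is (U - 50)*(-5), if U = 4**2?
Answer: 170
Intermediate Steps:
U = 16
(U - 50)*(-5) = (16 - 50)*(-5) = -34*(-5) = 170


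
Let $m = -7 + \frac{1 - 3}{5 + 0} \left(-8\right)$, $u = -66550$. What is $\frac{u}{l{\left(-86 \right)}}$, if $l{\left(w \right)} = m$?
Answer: $\frac{332750}{19} \approx 17513.0$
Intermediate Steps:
$m = - \frac{19}{5}$ ($m = -7 + - \frac{2}{5} \left(-8\right) = -7 + \left(-2\right) \frac{1}{5} \left(-8\right) = -7 - - \frac{16}{5} = -7 + \frac{16}{5} = - \frac{19}{5} \approx -3.8$)
$l{\left(w \right)} = - \frac{19}{5}$
$\frac{u}{l{\left(-86 \right)}} = - \frac{66550}{- \frac{19}{5}} = \left(-66550\right) \left(- \frac{5}{19}\right) = \frac{332750}{19}$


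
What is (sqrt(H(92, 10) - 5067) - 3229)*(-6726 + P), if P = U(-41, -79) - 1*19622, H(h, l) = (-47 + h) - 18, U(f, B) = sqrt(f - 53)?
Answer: (3229 - 12*I*sqrt(35))*(26348 - I*sqrt(94)) ≈ 8.5077e+7 - 1.9018e+6*I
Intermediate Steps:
U(f, B) = sqrt(-53 + f)
H(h, l) = -65 + h
P = -19622 + I*sqrt(94) (P = sqrt(-53 - 41) - 1*19622 = sqrt(-94) - 19622 = I*sqrt(94) - 19622 = -19622 + I*sqrt(94) ≈ -19622.0 + 9.6954*I)
(sqrt(H(92, 10) - 5067) - 3229)*(-6726 + P) = (sqrt((-65 + 92) - 5067) - 3229)*(-6726 + (-19622 + I*sqrt(94))) = (sqrt(27 - 5067) - 3229)*(-26348 + I*sqrt(94)) = (sqrt(-5040) - 3229)*(-26348 + I*sqrt(94)) = (12*I*sqrt(35) - 3229)*(-26348 + I*sqrt(94)) = (-3229 + 12*I*sqrt(35))*(-26348 + I*sqrt(94)) = (-26348 + I*sqrt(94))*(-3229 + 12*I*sqrt(35))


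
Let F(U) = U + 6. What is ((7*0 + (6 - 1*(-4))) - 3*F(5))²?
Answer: 529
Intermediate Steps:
F(U) = 6 + U
((7*0 + (6 - 1*(-4))) - 3*F(5))² = ((7*0 + (6 - 1*(-4))) - 3*(6 + 5))² = ((0 + (6 + 4)) - 3*11)² = ((0 + 10) - 1*33)² = (10 - 33)² = (-23)² = 529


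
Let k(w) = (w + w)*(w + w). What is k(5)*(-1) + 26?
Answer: -74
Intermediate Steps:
k(w) = 4*w² (k(w) = (2*w)*(2*w) = 4*w²)
k(5)*(-1) + 26 = (4*5²)*(-1) + 26 = (4*25)*(-1) + 26 = 100*(-1) + 26 = -100 + 26 = -74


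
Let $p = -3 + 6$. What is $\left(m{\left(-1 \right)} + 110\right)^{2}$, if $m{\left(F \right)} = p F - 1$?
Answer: $11236$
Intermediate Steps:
$p = 3$
$m{\left(F \right)} = -1 + 3 F$ ($m{\left(F \right)} = 3 F - 1 = -1 + 3 F$)
$\left(m{\left(-1 \right)} + 110\right)^{2} = \left(\left(-1 + 3 \left(-1\right)\right) + 110\right)^{2} = \left(\left(-1 - 3\right) + 110\right)^{2} = \left(-4 + 110\right)^{2} = 106^{2} = 11236$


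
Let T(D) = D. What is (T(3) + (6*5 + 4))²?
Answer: 1369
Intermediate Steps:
(T(3) + (6*5 + 4))² = (3 + (6*5 + 4))² = (3 + (30 + 4))² = (3 + 34)² = 37² = 1369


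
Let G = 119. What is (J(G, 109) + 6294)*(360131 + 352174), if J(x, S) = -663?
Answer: 4010989455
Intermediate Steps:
(J(G, 109) + 6294)*(360131 + 352174) = (-663 + 6294)*(360131 + 352174) = 5631*712305 = 4010989455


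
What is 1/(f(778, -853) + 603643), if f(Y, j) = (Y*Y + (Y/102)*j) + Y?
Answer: 51/61363138 ≈ 8.3112e-7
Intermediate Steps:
f(Y, j) = Y + Y² + Y*j/102 (f(Y, j) = (Y² + (Y*(1/102))*j) + Y = (Y² + (Y/102)*j) + Y = (Y² + Y*j/102) + Y = Y + Y² + Y*j/102)
1/(f(778, -853) + 603643) = 1/((1/102)*778*(102 - 853 + 102*778) + 603643) = 1/((1/102)*778*(102 - 853 + 79356) + 603643) = 1/((1/102)*778*78605 + 603643) = 1/(30577345/51 + 603643) = 1/(61363138/51) = 51/61363138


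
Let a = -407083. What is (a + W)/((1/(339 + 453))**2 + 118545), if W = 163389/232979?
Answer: -59490738235729152/17324087996044499 ≈ -3.4340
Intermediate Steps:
W = 163389/232979 (W = 163389*(1/232979) = 163389/232979 ≈ 0.70130)
(a + W)/((1/(339 + 453))**2 + 118545) = (-407083 + 163389/232979)/((1/(339 + 453))**2 + 118545) = -94841626868/(232979*((1/792)**2 + 118545)) = -94841626868/(232979*(1/627264 + 118545)) = -94841626868/(232979*74359010881/627264) = -94841626868/232979*627264/74359010881 = -59490738235729152/17324087996044499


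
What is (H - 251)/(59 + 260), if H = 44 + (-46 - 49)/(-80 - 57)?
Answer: -28264/43703 ≈ -0.64673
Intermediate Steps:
H = 6123/137 (H = 44 - 95/(-137) = 44 - 95*(-1/137) = 44 + 95/137 = 6123/137 ≈ 44.693)
(H - 251)/(59 + 260) = (6123/137 - 251)/(59 + 260) = -28264/137/319 = -28264/137*1/319 = -28264/43703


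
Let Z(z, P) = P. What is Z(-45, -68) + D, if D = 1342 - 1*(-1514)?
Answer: 2788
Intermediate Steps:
D = 2856 (D = 1342 + 1514 = 2856)
Z(-45, -68) + D = -68 + 2856 = 2788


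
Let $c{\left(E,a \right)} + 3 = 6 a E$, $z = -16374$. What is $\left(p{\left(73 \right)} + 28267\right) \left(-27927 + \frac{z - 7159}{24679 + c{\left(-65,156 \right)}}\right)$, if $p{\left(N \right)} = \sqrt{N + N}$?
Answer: $- \frac{28547648768165}{36164} - \frac{1009928495 \sqrt{146}}{36164} \approx -7.8973 \cdot 10^{8}$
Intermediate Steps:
$c{\left(E,a \right)} = -3 + 6 E a$ ($c{\left(E,a \right)} = -3 + 6 a E = -3 + 6 E a$)
$p{\left(N \right)} = \sqrt{2} \sqrt{N}$ ($p{\left(N \right)} = \sqrt{2 N} = \sqrt{2} \sqrt{N}$)
$\left(p{\left(73 \right)} + 28267\right) \left(-27927 + \frac{z - 7159}{24679 + c{\left(-65,156 \right)}}\right) = \left(\sqrt{2} \sqrt{73} + 28267\right) \left(-27927 + \frac{-16374 - 7159}{24679 + \left(-3 + 6 \left(-65\right) 156\right)}\right) = \left(\sqrt{146} + 28267\right) \left(-27927 - \frac{23533}{24679 - 60843}\right) = \left(28267 + \sqrt{146}\right) \left(-27927 - \frac{23533}{24679 - 60843}\right) = \left(28267 + \sqrt{146}\right) \left(-27927 - \frac{23533}{-36164}\right) = \left(28267 + \sqrt{146}\right) \left(-27927 - - \frac{23533}{36164}\right) = \left(28267 + \sqrt{146}\right) \left(-27927 + \frac{23533}{36164}\right) = \left(28267 + \sqrt{146}\right) \left(- \frac{1009928495}{36164}\right) = - \frac{28547648768165}{36164} - \frac{1009928495 \sqrt{146}}{36164}$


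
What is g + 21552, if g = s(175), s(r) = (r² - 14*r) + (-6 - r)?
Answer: 49546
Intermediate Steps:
s(r) = -6 + r² - 15*r
g = 27994 (g = -6 + 175² - 15*175 = -6 + 30625 - 2625 = 27994)
g + 21552 = 27994 + 21552 = 49546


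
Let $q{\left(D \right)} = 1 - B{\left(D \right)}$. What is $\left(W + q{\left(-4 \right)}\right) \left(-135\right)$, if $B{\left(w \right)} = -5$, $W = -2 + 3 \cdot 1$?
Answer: $-945$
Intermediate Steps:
$W = 1$ ($W = -2 + 3 = 1$)
$q{\left(D \right)} = 6$ ($q{\left(D \right)} = 1 - -5 = 1 + 5 = 6$)
$\left(W + q{\left(-4 \right)}\right) \left(-135\right) = \left(1 + 6\right) \left(-135\right) = 7 \left(-135\right) = -945$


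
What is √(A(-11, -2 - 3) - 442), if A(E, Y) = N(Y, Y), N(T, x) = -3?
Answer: I*√445 ≈ 21.095*I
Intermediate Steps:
A(E, Y) = -3
√(A(-11, -2 - 3) - 442) = √(-3 - 442) = √(-445) = I*√445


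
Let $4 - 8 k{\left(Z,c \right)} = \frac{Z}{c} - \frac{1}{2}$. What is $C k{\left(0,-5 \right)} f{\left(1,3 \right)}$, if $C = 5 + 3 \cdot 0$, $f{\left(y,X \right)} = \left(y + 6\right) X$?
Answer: $\frac{945}{16} \approx 59.063$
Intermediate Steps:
$f{\left(y,X \right)} = X \left(6 + y\right)$ ($f{\left(y,X \right)} = \left(6 + y\right) X = X \left(6 + y\right)$)
$C = 5$ ($C = 5 + 0 = 5$)
$k{\left(Z,c \right)} = \frac{9}{16} - \frac{Z}{8 c}$ ($k{\left(Z,c \right)} = \frac{1}{2} - \frac{\frac{Z}{c} - \frac{1}{2}}{8} = \frac{1}{2} - \frac{- \frac{1}{2} + \frac{Z}{c}}{8} = \frac{1}{2} - \left(- \frac{1}{16} + \frac{Z}{8 c}\right) = \frac{9}{16} - \frac{Z}{8 c}$)
$C k{\left(0,-5 \right)} f{\left(1,3 \right)} = 5 \left(\frac{9}{16} - \frac{0}{-5}\right) 3 \left(6 + 1\right) = 5 \left(\frac{9}{16} - 0 \left(- \frac{1}{5}\right)\right) 3 \cdot 7 = 5 \left(\frac{9}{16} + 0\right) 21 = 5 \cdot \frac{9}{16} \cdot 21 = \frac{45}{16} \cdot 21 = \frac{945}{16}$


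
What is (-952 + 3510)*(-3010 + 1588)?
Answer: -3637476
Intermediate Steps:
(-952 + 3510)*(-3010 + 1588) = 2558*(-1422) = -3637476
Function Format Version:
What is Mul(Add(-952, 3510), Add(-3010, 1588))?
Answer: -3637476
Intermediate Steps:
Mul(Add(-952, 3510), Add(-3010, 1588)) = Mul(2558, -1422) = -3637476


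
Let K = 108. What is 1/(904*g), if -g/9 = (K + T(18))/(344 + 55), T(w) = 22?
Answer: -133/352560 ≈ -0.00037724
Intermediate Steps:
g = -390/133 (g = -9*(108 + 22)/(344 + 55) = -1170/399 = -9*130/399 = -390/133 ≈ -2.9323)
1/(904*g) = 1/(904*(-390/133)) = (1/904)*(-133/390) = -133/352560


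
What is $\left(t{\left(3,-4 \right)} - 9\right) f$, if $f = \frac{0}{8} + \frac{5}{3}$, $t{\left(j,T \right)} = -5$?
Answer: $- \frac{70}{3} \approx -23.333$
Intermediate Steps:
$f = \frac{5}{3}$ ($f = 0 \cdot \frac{1}{8} + 5 \cdot \frac{1}{3} = 0 + \frac{5}{3} = \frac{5}{3} \approx 1.6667$)
$\left(t{\left(3,-4 \right)} - 9\right) f = \left(-5 - 9\right) \frac{5}{3} = \left(-14\right) \frac{5}{3} = - \frac{70}{3}$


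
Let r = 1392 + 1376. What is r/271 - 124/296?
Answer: 196431/20054 ≈ 9.7951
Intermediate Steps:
r = 2768
r/271 - 124/296 = 2768/271 - 124/296 = 2768*(1/271) - 124*1/296 = 2768/271 - 31/74 = 196431/20054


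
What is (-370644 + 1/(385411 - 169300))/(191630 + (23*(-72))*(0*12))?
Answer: -80100245483/41413350930 ≈ -1.9342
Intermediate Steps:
(-370644 + 1/(385411 - 169300))/(191630 + (23*(-72))*(0*12)) = (-370644 + 1/216111)/(191630 - 1656*0) = (-370644 + 1/216111)/(191630 + 0) = -80100245483/216111/191630 = -80100245483/216111*1/191630 = -80100245483/41413350930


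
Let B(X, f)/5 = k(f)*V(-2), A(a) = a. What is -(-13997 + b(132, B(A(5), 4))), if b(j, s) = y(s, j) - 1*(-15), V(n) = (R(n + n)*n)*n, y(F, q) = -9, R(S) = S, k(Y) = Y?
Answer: 13991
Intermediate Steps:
V(n) = 2*n**3 (V(n) = ((n + n)*n)*n = ((2*n)*n)*n = (2*n**2)*n = 2*n**3)
B(X, f) = -80*f (B(X, f) = 5*(f*(2*(-2)**3)) = 5*(f*(2*(-8))) = 5*(f*(-16)) = 5*(-16*f) = -80*f)
b(j, s) = 6 (b(j, s) = -9 - 1*(-15) = -9 + 15 = 6)
-(-13997 + b(132, B(A(5), 4))) = -(-13997 + 6) = -1*(-13991) = 13991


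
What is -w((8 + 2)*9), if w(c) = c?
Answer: -90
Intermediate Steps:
-w((8 + 2)*9) = -(8 + 2)*9 = -10*9 = -1*90 = -90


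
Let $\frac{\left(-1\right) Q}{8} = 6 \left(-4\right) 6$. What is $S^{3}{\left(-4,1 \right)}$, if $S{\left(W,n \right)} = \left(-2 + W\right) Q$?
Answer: $-330225942528$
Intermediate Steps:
$Q = 1152$ ($Q = - 8 \cdot 6 \left(-4\right) 6 = - 8 \left(\left(-24\right) 6\right) = \left(-8\right) \left(-144\right) = 1152$)
$S{\left(W,n \right)} = -2304 + 1152 W$ ($S{\left(W,n \right)} = \left(-2 + W\right) 1152 = -2304 + 1152 W$)
$S^{3}{\left(-4,1 \right)} = \left(-2304 + 1152 \left(-4\right)\right)^{3} = \left(-2304 - 4608\right)^{3} = \left(-6912\right)^{3} = -330225942528$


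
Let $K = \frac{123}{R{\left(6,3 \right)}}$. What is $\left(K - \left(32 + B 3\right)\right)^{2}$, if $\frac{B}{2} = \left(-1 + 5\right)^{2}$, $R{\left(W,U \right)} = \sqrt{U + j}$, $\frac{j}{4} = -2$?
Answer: $\frac{66791}{5} + \frac{31488 i \sqrt{5}}{5} \approx 13358.0 + 14082.0 i$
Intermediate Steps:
$j = -8$ ($j = 4 \left(-2\right) = -8$)
$R{\left(W,U \right)} = \sqrt{-8 + U}$ ($R{\left(W,U \right)} = \sqrt{U - 8} = \sqrt{-8 + U}$)
$B = 32$ ($B = 2 \left(-1 + 5\right)^{2} = 2 \cdot 4^{2} = 2 \cdot 16 = 32$)
$K = - \frac{123 i \sqrt{5}}{5}$ ($K = \frac{123}{\sqrt{-8 + 3}} = \frac{123}{\sqrt{-5}} = \frac{123}{i \sqrt{5}} = 123 \left(- \frac{i \sqrt{5}}{5}\right) = - \frac{123 i \sqrt{5}}{5} \approx - 55.007 i$)
$\left(K - \left(32 + B 3\right)\right)^{2} = \left(- \frac{123 i \sqrt{5}}{5} - \left(32 + 96\right)\right)^{2} = \left(- \frac{123 i \sqrt{5}}{5} - 128\right)^{2} = \left(-128 - \frac{123 i \sqrt{5}}{5}\right)^{2}$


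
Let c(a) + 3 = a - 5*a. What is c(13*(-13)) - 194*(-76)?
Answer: 15417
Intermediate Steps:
c(a) = -3 - 4*a (c(a) = -3 + (a - 5*a) = -3 - 4*a)
c(13*(-13)) - 194*(-76) = (-3 - 52*(-13)) - 194*(-76) = (-3 - 4*(-169)) + 14744 = (-3 + 676) + 14744 = 673 + 14744 = 15417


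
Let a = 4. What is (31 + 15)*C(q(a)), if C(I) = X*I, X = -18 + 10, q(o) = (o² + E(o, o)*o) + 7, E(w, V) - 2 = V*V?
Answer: -34960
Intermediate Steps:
E(w, V) = 2 + V² (E(w, V) = 2 + V*V = 2 + V²)
q(o) = 7 + o² + o*(2 + o²) (q(o) = (o² + (2 + o²)*o) + 7 = (o² + o*(2 + o²)) + 7 = 7 + o² + o*(2 + o²))
X = -8
C(I) = -8*I
(31 + 15)*C(q(a)) = (31 + 15)*(-8*(7 + 4² + 4*(2 + 4²))) = 46*(-8*(7 + 16 + 4*(2 + 16))) = 46*(-8*(7 + 16 + 4*18)) = 46*(-8*(7 + 16 + 72)) = 46*(-8*95) = 46*(-760) = -34960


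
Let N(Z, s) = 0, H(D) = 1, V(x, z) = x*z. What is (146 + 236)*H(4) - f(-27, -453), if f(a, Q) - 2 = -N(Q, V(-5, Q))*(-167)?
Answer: 380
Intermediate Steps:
f(a, Q) = 2 (f(a, Q) = 2 - 0*(-167) = 2 - 1*0 = 2 + 0 = 2)
(146 + 236)*H(4) - f(-27, -453) = (146 + 236)*1 - 1*2 = 382*1 - 2 = 382 - 2 = 380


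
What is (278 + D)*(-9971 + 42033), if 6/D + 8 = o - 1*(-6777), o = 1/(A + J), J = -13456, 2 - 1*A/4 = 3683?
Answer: 566736307562948/63583473 ≈ 8.9133e+6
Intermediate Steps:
A = -14724 (A = 8 - 4*3683 = 8 - 14732 = -14724)
o = -1/28180 (o = 1/(-14724 - 13456) = 1/(-28180) = -1/28180 ≈ -3.5486e-5)
D = 56360/63583473 (D = 6/(-8 + (-1/28180 - 1*(-6777))) = 6/(-8 + (-1/28180 + 6777)) = 6/(-8 + 190975859/28180) = 6/(190750419/28180) = 6*(28180/190750419) = 56360/63583473 ≈ 0.00088639)
(278 + D)*(-9971 + 42033) = (278 + 56360/63583473)*(-9971 + 42033) = (17676261854/63583473)*32062 = 566736307562948/63583473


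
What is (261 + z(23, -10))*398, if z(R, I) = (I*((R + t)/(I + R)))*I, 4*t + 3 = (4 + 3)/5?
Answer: 2249894/13 ≈ 1.7307e+5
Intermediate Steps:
t = -⅖ (t = -¾ + ((4 + 3)/5)/4 = -¾ + (7*(⅕))/4 = -¾ + (¼)*(7/5) = -¾ + 7/20 = -⅖ ≈ -0.40000)
z(R, I) = I²*(-⅖ + R)/(I + R) (z(R, I) = (I*((R - ⅖)/(I + R)))*I = (I*((-⅖ + R)/(I + R)))*I = (I*(-⅖ + R)/(I + R))*I = I²*(-⅖ + R)/(I + R))
(261 + z(23, -10))*398 = (261 + (-10)²*(-⅖ + 23)/(-10 + 23))*398 = (261 + 100*(113/5)/13)*398 = (261 + 100*(1/13)*(113/5))*398 = (261 + 2260/13)*398 = (5653/13)*398 = 2249894/13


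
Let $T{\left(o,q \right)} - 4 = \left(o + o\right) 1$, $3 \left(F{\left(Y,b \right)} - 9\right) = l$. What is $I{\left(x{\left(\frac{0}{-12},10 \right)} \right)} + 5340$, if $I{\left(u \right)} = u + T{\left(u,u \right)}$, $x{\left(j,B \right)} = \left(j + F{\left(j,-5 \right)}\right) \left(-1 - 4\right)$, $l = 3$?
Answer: $5194$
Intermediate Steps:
$F{\left(Y,b \right)} = 10$ ($F{\left(Y,b \right)} = 9 + \frac{1}{3} \cdot 3 = 9 + 1 = 10$)
$x{\left(j,B \right)} = -50 - 5 j$ ($x{\left(j,B \right)} = \left(j + 10\right) \left(-1 - 4\right) = \left(10 + j\right) \left(-5\right) = -50 - 5 j$)
$T{\left(o,q \right)} = 4 + 2 o$ ($T{\left(o,q \right)} = 4 + \left(o + o\right) 1 = 4 + 2 o 1 = 4 + 2 o$)
$I{\left(u \right)} = 4 + 3 u$ ($I{\left(u \right)} = u + \left(4 + 2 u\right) = 4 + 3 u$)
$I{\left(x{\left(\frac{0}{-12},10 \right)} \right)} + 5340 = \left(4 + 3 \left(-50 - 5 \frac{0}{-12}\right)\right) + 5340 = \left(4 + 3 \left(-50 - 5 \cdot 0 \left(- \frac{1}{12}\right)\right)\right) + 5340 = \left(4 + 3 \left(-50 - 0\right)\right) + 5340 = \left(4 + 3 \left(-50 + 0\right)\right) + 5340 = \left(4 + 3 \left(-50\right)\right) + 5340 = \left(4 - 150\right) + 5340 = -146 + 5340 = 5194$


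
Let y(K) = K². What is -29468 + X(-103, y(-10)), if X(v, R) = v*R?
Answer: -39768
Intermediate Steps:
X(v, R) = R*v
-29468 + X(-103, y(-10)) = -29468 + (-10)²*(-103) = -29468 + 100*(-103) = -29468 - 10300 = -39768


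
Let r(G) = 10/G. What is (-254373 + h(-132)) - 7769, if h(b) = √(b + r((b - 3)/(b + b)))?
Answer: -262142 + 2*I*√253/3 ≈ -2.6214e+5 + 10.604*I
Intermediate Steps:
h(b) = √(b + 20*b/(-3 + b)) (h(b) = √(b + 10/(((b - 3)/(b + b)))) = √(b + 10/(((-3 + b)/((2*b))))) = √(b + 10/(((-3 + b)*(1/(2*b))))) = √(b + 10/(((-3 + b)/(2*b)))) = √(b + 10*(2*b/(-3 + b))) = √(b + 20*b/(-3 + b)))
(-254373 + h(-132)) - 7769 = (-254373 + √(-132*(17 - 132)/(-3 - 132))) - 7769 = (-254373 + √(-132*(-115)/(-135))) - 7769 = (-254373 + √(-132*(-1/135)*(-115))) - 7769 = (-254373 + √(-1012/9)) - 7769 = (-254373 + 2*I*√253/3) - 7769 = -262142 + 2*I*√253/3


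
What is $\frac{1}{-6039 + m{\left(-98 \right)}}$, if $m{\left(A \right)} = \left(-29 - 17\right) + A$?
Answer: $- \frac{1}{6183} \approx -0.00016173$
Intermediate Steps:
$m{\left(A \right)} = -46 + A$
$\frac{1}{-6039 + m{\left(-98 \right)}} = \frac{1}{-6039 - 144} = \frac{1}{-6183} = - \frac{1}{6183}$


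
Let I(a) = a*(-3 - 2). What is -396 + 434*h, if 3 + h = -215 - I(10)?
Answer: -73308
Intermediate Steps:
I(a) = -5*a (I(a) = a*(-5) = -5*a)
h = -168 (h = -3 + (-215 - (-5)*10) = -3 + (-215 - 1*(-50)) = -3 + (-215 + 50) = -3 - 165 = -168)
-396 + 434*h = -396 + 434*(-168) = -396 - 72912 = -73308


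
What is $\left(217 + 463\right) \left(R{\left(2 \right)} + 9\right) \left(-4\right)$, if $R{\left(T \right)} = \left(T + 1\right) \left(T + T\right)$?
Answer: $-57120$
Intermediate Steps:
$R{\left(T \right)} = 2 T \left(1 + T\right)$ ($R{\left(T \right)} = \left(1 + T\right) 2 T = 2 T \left(1 + T\right)$)
$\left(217 + 463\right) \left(R{\left(2 \right)} + 9\right) \left(-4\right) = \left(217 + 463\right) \left(2 \cdot 2 \left(1 + 2\right) + 9\right) \left(-4\right) = 680 \left(2 \cdot 2 \cdot 3 + 9\right) \left(-4\right) = 680 \left(12 + 9\right) \left(-4\right) = 680 \cdot 21 \left(-4\right) = 680 \left(-84\right) = -57120$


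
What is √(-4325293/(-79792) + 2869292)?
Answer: √1141778001441759/19948 ≈ 1693.9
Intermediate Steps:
√(-4325293/(-79792) + 2869292) = √(-4325293*(-1/79792) + 2869292) = √(4325293/79792 + 2869292) = √(228950872557/79792) = √1141778001441759/19948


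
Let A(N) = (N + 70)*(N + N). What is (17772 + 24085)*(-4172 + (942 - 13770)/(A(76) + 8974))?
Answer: -2721487307330/15583 ≈ -1.7464e+8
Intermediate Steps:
A(N) = 2*N*(70 + N) (A(N) = (70 + N)*(2*N) = 2*N*(70 + N))
(17772 + 24085)*(-4172 + (942 - 13770)/(A(76) + 8974)) = (17772 + 24085)*(-4172 + (942 - 13770)/(2*76*(70 + 76) + 8974)) = 41857*(-4172 - 12828/(2*76*146 + 8974)) = 41857*(-4172 - 12828/(22192 + 8974)) = 41857*(-4172 - 12828/31166) = 41857*(-4172 - 12828*1/31166) = 41857*(-4172 - 6414/15583) = 41857*(-65018690/15583) = -2721487307330/15583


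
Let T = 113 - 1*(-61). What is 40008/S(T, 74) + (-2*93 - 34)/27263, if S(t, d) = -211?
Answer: -1090784524/5752493 ≈ -189.62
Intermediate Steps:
T = 174 (T = 113 + 61 = 174)
40008/S(T, 74) + (-2*93 - 34)/27263 = 40008/(-211) + (-2*93 - 34)/27263 = 40008*(-1/211) + (-186 - 34)*(1/27263) = -40008/211 - 220*1/27263 = -40008/211 - 220/27263 = -1090784524/5752493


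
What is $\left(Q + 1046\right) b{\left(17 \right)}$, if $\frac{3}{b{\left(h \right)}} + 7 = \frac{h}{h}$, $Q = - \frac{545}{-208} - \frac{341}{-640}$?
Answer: $- \frac{8728953}{16640} \approx -524.58$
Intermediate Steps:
$Q = \frac{26233}{8320}$ ($Q = \left(-545\right) \left(- \frac{1}{208}\right) - - \frac{341}{640} = \frac{545}{208} + \frac{341}{640} = \frac{26233}{8320} \approx 3.153$)
$b{\left(h \right)} = - \frac{1}{2}$ ($b{\left(h \right)} = \frac{3}{-7 + \frac{h}{h}} = \frac{3}{-7 + 1} = \frac{3}{-6} = 3 \left(- \frac{1}{6}\right) = - \frac{1}{2}$)
$\left(Q + 1046\right) b{\left(17 \right)} = \left(\frac{26233}{8320} + 1046\right) \left(- \frac{1}{2}\right) = \frac{8728953}{8320} \left(- \frac{1}{2}\right) = - \frac{8728953}{16640}$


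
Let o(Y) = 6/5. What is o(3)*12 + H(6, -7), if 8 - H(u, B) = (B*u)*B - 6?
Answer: -1328/5 ≈ -265.60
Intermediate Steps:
o(Y) = 6/5 (o(Y) = 6*(1/5) = 6/5)
H(u, B) = 14 - u*B**2 (H(u, B) = 8 - ((B*u)*B - 6) = 8 - (u*B**2 - 6) = 8 - (-6 + u*B**2) = 8 + (6 - u*B**2) = 14 - u*B**2)
o(3)*12 + H(6, -7) = (6/5)*12 + (14 - 1*6*(-7)**2) = 72/5 + (14 - 1*6*49) = 72/5 + (14 - 294) = 72/5 - 280 = -1328/5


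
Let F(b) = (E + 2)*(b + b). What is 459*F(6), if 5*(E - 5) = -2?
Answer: 181764/5 ≈ 36353.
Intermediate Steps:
E = 23/5 (E = 5 + (1/5)*(-2) = 5 - 2/5 = 23/5 ≈ 4.6000)
F(b) = 66*b/5 (F(b) = (23/5 + 2)*(b + b) = 33*(2*b)/5 = 66*b/5)
459*F(6) = 459*((66/5)*6) = 459*(396/5) = 181764/5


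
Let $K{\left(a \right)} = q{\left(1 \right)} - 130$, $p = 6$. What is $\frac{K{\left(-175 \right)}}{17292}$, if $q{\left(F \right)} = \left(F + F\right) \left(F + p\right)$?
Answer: $- \frac{29}{4323} \approx -0.0067083$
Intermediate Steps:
$q{\left(F \right)} = 2 F \left(6 + F\right)$ ($q{\left(F \right)} = \left(F + F\right) \left(F + 6\right) = 2 F \left(6 + F\right)$)
$K{\left(a \right)} = -116$ ($K{\left(a \right)} = 2 \cdot 1 \left(6 + 1\right) - 130 = 2 \cdot 1 \cdot 7 - 130 = 14 - 130 = -116$)
$\frac{K{\left(-175 \right)}}{17292} = - \frac{116}{17292} = \left(-116\right) \frac{1}{17292} = - \frac{29}{4323}$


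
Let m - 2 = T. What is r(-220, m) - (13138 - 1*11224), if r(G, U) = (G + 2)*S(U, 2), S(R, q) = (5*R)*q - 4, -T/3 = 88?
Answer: 570118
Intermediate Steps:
T = -264 (T = -3*88 = -264)
m = -262 (m = 2 - 264 = -262)
S(R, q) = -4 + 5*R*q (S(R, q) = 5*R*q - 4 = -4 + 5*R*q)
r(G, U) = (-4 + 10*U)*(2 + G) (r(G, U) = (G + 2)*(-4 + 5*U*2) = (2 + G)*(-4 + 10*U) = (-4 + 10*U)*(2 + G))
r(-220, m) - (13138 - 1*11224) = 2*(-2 + 5*(-262))*(2 - 220) - (13138 - 1*11224) = 2*(-2 - 1310)*(-218) - (13138 - 11224) = 2*(-1312)*(-218) - 1*1914 = 572032 - 1914 = 570118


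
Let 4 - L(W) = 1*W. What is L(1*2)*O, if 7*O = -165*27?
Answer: -8910/7 ≈ -1272.9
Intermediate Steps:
L(W) = 4 - W
O = -4455/7 (O = (-165*27)/7 = (⅐)*(-4455) = -4455/7 ≈ -636.43)
L(1*2)*O = (4 - 2)*(-4455/7) = 2*(-4455/7) = -8910/7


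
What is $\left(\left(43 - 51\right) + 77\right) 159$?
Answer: $10971$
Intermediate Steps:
$\left(\left(43 - 51\right) + 77\right) 159 = \left(-8 + 77\right) 159 = 69 \cdot 159 = 10971$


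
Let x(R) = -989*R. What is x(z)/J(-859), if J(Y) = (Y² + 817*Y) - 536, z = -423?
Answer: 418347/35542 ≈ 11.770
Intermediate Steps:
J(Y) = -536 + Y² + 817*Y
x(z)/J(-859) = (-989*(-423))/(-536 + (-859)² + 817*(-859)) = 418347/(-536 + 737881 - 701803) = 418347/35542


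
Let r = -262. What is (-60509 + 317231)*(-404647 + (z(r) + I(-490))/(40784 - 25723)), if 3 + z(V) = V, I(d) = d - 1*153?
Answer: -1564563829128750/15061 ≈ -1.0388e+11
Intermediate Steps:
I(d) = -153 + d (I(d) = d - 153 = -153 + d)
z(V) = -3 + V
(-60509 + 317231)*(-404647 + (z(r) + I(-490))/(40784 - 25723)) = (-60509 + 317231)*(-404647 + ((-3 - 262) + (-153 - 490))/(40784 - 25723)) = 256722*(-404647 + (-265 - 643)/15061) = 256722*(-404647 - 908*1/15061) = 256722*(-404647 - 908/15061) = 256722*(-6094389375/15061) = -1564563829128750/15061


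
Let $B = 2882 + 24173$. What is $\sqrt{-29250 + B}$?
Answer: $i \sqrt{2195} \approx 46.851 i$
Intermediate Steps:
$B = 27055$
$\sqrt{-29250 + B} = \sqrt{-29250 + 27055} = \sqrt{-2195} = i \sqrt{2195}$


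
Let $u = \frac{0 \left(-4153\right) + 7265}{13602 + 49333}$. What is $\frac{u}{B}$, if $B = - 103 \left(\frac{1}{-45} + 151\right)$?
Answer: $- \frac{65385}{8808156034} \approx -7.4232 \cdot 10^{-6}$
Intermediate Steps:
$B = - \frac{699782}{45}$ ($B = - 103 \left(- \frac{1}{45} + 151\right) = \left(-103\right) \frac{6794}{45} = - \frac{699782}{45} \approx -15551.0$)
$u = \frac{1453}{12587}$ ($u = \frac{0 + 7265}{62935} = 7265 \cdot \frac{1}{62935} = \frac{1453}{12587} \approx 0.11544$)
$\frac{u}{B} = \frac{1453}{12587 \left(- \frac{699782}{45}\right)} = \frac{1453}{12587} \left(- \frac{45}{699782}\right) = - \frac{65385}{8808156034}$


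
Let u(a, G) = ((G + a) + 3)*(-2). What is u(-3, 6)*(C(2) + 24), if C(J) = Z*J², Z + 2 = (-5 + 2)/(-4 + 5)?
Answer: -48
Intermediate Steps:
Z = -5 (Z = -2 + (-5 + 2)/(-4 + 5) = -2 - 3/1 = -2 - 3*1 = -2 - 3 = -5)
u(a, G) = -6 - 2*G - 2*a (u(a, G) = (3 + G + a)*(-2) = -6 - 2*G - 2*a)
C(J) = -5*J²
u(-3, 6)*(C(2) + 24) = (-6 - 2*6 - 2*(-3))*(-5*2² + 24) = (-6 - 12 + 6)*(-5*4 + 24) = -12*(-20 + 24) = -12*4 = -48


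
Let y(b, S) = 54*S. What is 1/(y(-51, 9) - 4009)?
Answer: -1/3523 ≈ -0.00028385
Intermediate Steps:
1/(y(-51, 9) - 4009) = 1/(54*9 - 4009) = 1/(486 - 4009) = 1/(-3523) = -1/3523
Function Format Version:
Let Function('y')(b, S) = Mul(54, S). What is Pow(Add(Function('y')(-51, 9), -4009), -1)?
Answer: Rational(-1, 3523) ≈ -0.00028385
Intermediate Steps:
Pow(Add(Function('y')(-51, 9), -4009), -1) = Pow(Add(Mul(54, 9), -4009), -1) = Pow(Add(486, -4009), -1) = Pow(-3523, -1) = Rational(-1, 3523)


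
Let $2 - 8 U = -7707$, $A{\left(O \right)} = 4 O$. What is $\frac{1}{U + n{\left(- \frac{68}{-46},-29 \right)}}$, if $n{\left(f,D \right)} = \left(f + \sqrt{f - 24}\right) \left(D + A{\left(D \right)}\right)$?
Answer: $\frac{25367528}{35038788089} + \frac{213440 i \sqrt{11914}}{35038788089} \approx 0.00072398 + 0.0006649 i$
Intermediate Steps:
$U = \frac{7709}{8}$ ($U = \frac{1}{4} - - \frac{7707}{8} = \frac{1}{4} + \frac{7707}{8} = \frac{7709}{8} \approx 963.63$)
$n{\left(f,D \right)} = 5 D \left(f + \sqrt{-24 + f}\right)$ ($n{\left(f,D \right)} = \left(f + \sqrt{f - 24}\right) \left(D + 4 D\right) = \left(f + \sqrt{-24 + f}\right) 5 D = 5 D \left(f + \sqrt{-24 + f}\right)$)
$\frac{1}{U + n{\left(- \frac{68}{-46},-29 \right)}} = \frac{1}{\frac{7709}{8} + 5 \left(-29\right) \left(- \frac{68}{-46} + \sqrt{-24 - \frac{68}{-46}}\right)} = \frac{1}{\frac{7709}{8} + 5 \left(-29\right) \left(\left(-68\right) \left(- \frac{1}{46}\right) + \sqrt{-24 - - \frac{34}{23}}\right)} = \frac{1}{\frac{7709}{8} + 5 \left(-29\right) \left(\frac{34}{23} + \sqrt{-24 + \frac{34}{23}}\right)} = \frac{1}{\frac{7709}{8} + 5 \left(-29\right) \left(\frac{34}{23} + \sqrt{- \frac{518}{23}}\right)} = \frac{1}{\frac{7709}{8} + 5 \left(-29\right) \left(\frac{34}{23} + \frac{i \sqrt{11914}}{23}\right)} = \frac{1}{\frac{7709}{8} - \left(\frac{4930}{23} + \frac{145 i \sqrt{11914}}{23}\right)} = \frac{1}{\frac{137867}{184} - \frac{145 i \sqrt{11914}}{23}}$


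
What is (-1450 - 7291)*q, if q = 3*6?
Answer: -157338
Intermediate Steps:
q = 18
(-1450 - 7291)*q = (-1450 - 7291)*18 = -8741*18 = -157338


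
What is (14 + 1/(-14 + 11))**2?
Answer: 1681/9 ≈ 186.78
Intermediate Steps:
(14 + 1/(-14 + 11))**2 = (14 + 1/(-3))**2 = (14 - 1/3)**2 = (41/3)**2 = 1681/9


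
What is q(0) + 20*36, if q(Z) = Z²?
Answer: 720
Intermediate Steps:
q(0) + 20*36 = 0² + 20*36 = 0 + 720 = 720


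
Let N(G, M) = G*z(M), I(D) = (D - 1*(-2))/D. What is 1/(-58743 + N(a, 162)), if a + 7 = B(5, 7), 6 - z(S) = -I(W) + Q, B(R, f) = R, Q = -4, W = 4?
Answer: -1/58766 ≈ -1.7017e-5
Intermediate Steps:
I(D) = (2 + D)/D (I(D) = (D + 2)/D = (2 + D)/D)
z(S) = 23/2 (z(S) = 6 - (-(2 + 4)/4 - 4) = 6 - (-6/4 - 4) = 6 - (-1*3/2 - 4) = 6 - (-3/2 - 4) = 6 - 1*(-11/2) = 6 + 11/2 = 23/2)
a = -2 (a = -7 + 5 = -2)
N(G, M) = 23*G/2 (N(G, M) = G*(23/2) = 23*G/2)
1/(-58743 + N(a, 162)) = 1/(-58743 + (23/2)*(-2)) = 1/(-58743 - 23) = 1/(-58766) = -1/58766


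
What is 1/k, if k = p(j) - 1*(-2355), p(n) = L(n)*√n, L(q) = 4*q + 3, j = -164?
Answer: 2355/75477101 + 1306*I*√41/75477101 ≈ 3.1202e-5 + 0.00011079*I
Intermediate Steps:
L(q) = 3 + 4*q
p(n) = √n*(3 + 4*n) (p(n) = (3 + 4*n)*√n = √n*(3 + 4*n))
k = 2355 - 1306*I*√41 (k = √(-164)*(3 + 4*(-164)) - 1*(-2355) = (2*I*√41)*(3 - 656) + 2355 = (2*I*√41)*(-653) + 2355 = -1306*I*√41 + 2355 = 2355 - 1306*I*√41 ≈ 2355.0 - 8362.5*I)
1/k = 1/(2355 - 1306*I*√41)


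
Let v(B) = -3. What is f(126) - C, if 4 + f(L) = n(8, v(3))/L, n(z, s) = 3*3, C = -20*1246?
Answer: 348825/14 ≈ 24916.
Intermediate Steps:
C = -24920
n(z, s) = 9
f(L) = -4 + 9/L
f(126) - C = (-4 + 9/126) - 1*(-24920) = (-4 + 9*(1/126)) + 24920 = (-4 + 1/14) + 24920 = -55/14 + 24920 = 348825/14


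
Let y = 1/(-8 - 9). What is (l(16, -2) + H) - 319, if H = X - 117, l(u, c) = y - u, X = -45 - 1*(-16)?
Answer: -8178/17 ≈ -481.06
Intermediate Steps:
y = -1/17 (y = 1/(-17) = -1/17 ≈ -0.058824)
X = -29 (X = -45 + 16 = -29)
l(u, c) = -1/17 - u
H = -146 (H = -29 - 117 = -146)
(l(16, -2) + H) - 319 = ((-1/17 - 1*16) - 146) - 319 = ((-1/17 - 16) - 146) - 319 = (-273/17 - 146) - 319 = -2755/17 - 319 = -8178/17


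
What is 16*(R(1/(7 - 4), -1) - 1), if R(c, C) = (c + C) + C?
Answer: -128/3 ≈ -42.667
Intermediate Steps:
R(c, C) = c + 2*C (R(c, C) = (C + c) + C = c + 2*C)
16*(R(1/(7 - 4), -1) - 1) = 16*((1/(7 - 4) + 2*(-1)) - 1) = 16*((1/3 - 2) - 1) = 16*((⅓ - 2) - 1) = 16*(-5/3 - 1) = 16*(-8/3) = -128/3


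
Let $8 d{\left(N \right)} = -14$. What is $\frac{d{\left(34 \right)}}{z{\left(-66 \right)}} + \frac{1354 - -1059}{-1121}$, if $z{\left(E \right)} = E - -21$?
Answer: $- \frac{22447}{10620} \approx -2.1137$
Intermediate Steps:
$d{\left(N \right)} = - \frac{7}{4}$ ($d{\left(N \right)} = \frac{1}{8} \left(-14\right) = - \frac{7}{4}$)
$z{\left(E \right)} = 21 + E$ ($z{\left(E \right)} = E + 21 = 21 + E$)
$\frac{d{\left(34 \right)}}{z{\left(-66 \right)}} + \frac{1354 - -1059}{-1121} = - \frac{7}{4 \left(21 - 66\right)} + \frac{1354 - -1059}{-1121} = - \frac{7}{4 \left(-45\right)} + \left(1354 + 1059\right) \left(- \frac{1}{1121}\right) = \left(- \frac{7}{4}\right) \left(- \frac{1}{45}\right) + 2413 \left(- \frac{1}{1121}\right) = \frac{7}{180} - \frac{127}{59} = - \frac{22447}{10620}$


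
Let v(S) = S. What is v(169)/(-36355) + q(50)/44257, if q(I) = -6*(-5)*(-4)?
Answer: -11842033/1608963235 ≈ -0.0073600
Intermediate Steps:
q(I) = -120 (q(I) = 30*(-4) = -120)
v(169)/(-36355) + q(50)/44257 = 169/(-36355) - 120/44257 = 169*(-1/36355) - 120*1/44257 = -169/36355 - 120/44257 = -11842033/1608963235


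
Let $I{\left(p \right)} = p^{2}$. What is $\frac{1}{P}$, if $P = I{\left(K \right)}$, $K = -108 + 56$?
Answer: $\frac{1}{2704} \approx 0.00036982$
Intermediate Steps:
$K = -52$
$P = 2704$ ($P = \left(-52\right)^{2} = 2704$)
$\frac{1}{P} = \frac{1}{2704}$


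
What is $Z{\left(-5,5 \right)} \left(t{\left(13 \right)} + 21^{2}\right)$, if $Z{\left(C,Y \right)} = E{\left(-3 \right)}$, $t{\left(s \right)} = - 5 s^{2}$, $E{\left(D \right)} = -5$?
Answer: $2020$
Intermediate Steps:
$Z{\left(C,Y \right)} = -5$
$Z{\left(-5,5 \right)} \left(t{\left(13 \right)} + 21^{2}\right) = - 5 \left(- 5 \cdot 13^{2} + 21^{2}\right) = - 5 \left(\left(-5\right) 169 + 441\right) = - 5 \left(-845 + 441\right) = \left(-5\right) \left(-404\right) = 2020$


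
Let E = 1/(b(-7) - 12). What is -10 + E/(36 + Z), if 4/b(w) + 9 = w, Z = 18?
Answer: -13232/1323 ≈ -10.002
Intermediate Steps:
b(w) = 4/(-9 + w)
E = -4/49 (E = 1/(4/(-9 - 7) - 12) = 1/(4/(-16) - 12) = 1/(4*(-1/16) - 12) = 1/(-¼ - 12) = 1/(-49/4) = -4/49 ≈ -0.081633)
-10 + E/(36 + Z) = -10 - 4/(49*(36 + 18)) = -10 - 4/49/54 = -10 - 4/49*1/54 = -10 - 2/1323 = -13232/1323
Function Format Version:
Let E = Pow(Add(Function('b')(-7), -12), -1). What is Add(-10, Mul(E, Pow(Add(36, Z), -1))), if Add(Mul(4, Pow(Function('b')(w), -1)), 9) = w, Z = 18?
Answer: Rational(-13232, 1323) ≈ -10.002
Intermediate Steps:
Function('b')(w) = Mul(4, Pow(Add(-9, w), -1))
E = Rational(-4, 49) (E = Pow(Add(Mul(4, Pow(Add(-9, -7), -1)), -12), -1) = Pow(Add(Mul(4, Pow(-16, -1)), -12), -1) = Pow(Add(Mul(4, Rational(-1, 16)), -12), -1) = Pow(Add(Rational(-1, 4), -12), -1) = Pow(Rational(-49, 4), -1) = Rational(-4, 49) ≈ -0.081633)
Add(-10, Mul(E, Pow(Add(36, Z), -1))) = Add(-10, Mul(Rational(-4, 49), Pow(Add(36, 18), -1))) = Add(-10, Mul(Rational(-4, 49), Pow(54, -1))) = Add(-10, Mul(Rational(-4, 49), Rational(1, 54))) = Add(-10, Rational(-2, 1323)) = Rational(-13232, 1323)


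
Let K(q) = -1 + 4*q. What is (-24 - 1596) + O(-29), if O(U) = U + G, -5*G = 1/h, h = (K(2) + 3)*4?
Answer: -329801/200 ≈ -1649.0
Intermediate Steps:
h = 40 (h = ((-1 + 4*2) + 3)*4 = ((-1 + 8) + 3)*4 = (7 + 3)*4 = 10*4 = 40)
G = -1/200 (G = -⅕/40 = -⅕*1/40 = -1/200 ≈ -0.0050000)
O(U) = -1/200 + U (O(U) = U - 1/200 = -1/200 + U)
(-24 - 1596) + O(-29) = (-24 - 1596) + (-1/200 - 29) = -1620 - 5801/200 = -329801/200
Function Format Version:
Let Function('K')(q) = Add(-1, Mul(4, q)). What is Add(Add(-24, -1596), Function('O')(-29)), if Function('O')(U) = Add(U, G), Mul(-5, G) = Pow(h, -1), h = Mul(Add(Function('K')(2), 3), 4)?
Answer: Rational(-329801, 200) ≈ -1649.0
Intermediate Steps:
h = 40 (h = Mul(Add(Add(-1, Mul(4, 2)), 3), 4) = Mul(Add(Add(-1, 8), 3), 4) = Mul(Add(7, 3), 4) = Mul(10, 4) = 40)
G = Rational(-1, 200) (G = Mul(Rational(-1, 5), Pow(40, -1)) = Mul(Rational(-1, 5), Rational(1, 40)) = Rational(-1, 200) ≈ -0.0050000)
Function('O')(U) = Add(Rational(-1, 200), U) (Function('O')(U) = Add(U, Rational(-1, 200)) = Add(Rational(-1, 200), U))
Add(Add(-24, -1596), Function('O')(-29)) = Add(Add(-24, -1596), Add(Rational(-1, 200), -29)) = Add(-1620, Rational(-5801, 200)) = Rational(-329801, 200)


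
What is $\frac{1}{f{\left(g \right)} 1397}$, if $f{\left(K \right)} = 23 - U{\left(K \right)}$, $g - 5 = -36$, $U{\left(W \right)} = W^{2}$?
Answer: $- \frac{1}{1310386} \approx -7.6313 \cdot 10^{-7}$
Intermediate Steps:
$g = -31$ ($g = 5 - 36 = -31$)
$f{\left(K \right)} = 23 - K^{2}$
$\frac{1}{f{\left(g \right)} 1397} = \frac{1}{\left(23 - \left(-31\right)^{2}\right) 1397} = \frac{1}{\left(23 - 961\right) 1397} = \frac{1}{\left(-938\right) 1397} = \frac{1}{-1310386} = - \frac{1}{1310386}$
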